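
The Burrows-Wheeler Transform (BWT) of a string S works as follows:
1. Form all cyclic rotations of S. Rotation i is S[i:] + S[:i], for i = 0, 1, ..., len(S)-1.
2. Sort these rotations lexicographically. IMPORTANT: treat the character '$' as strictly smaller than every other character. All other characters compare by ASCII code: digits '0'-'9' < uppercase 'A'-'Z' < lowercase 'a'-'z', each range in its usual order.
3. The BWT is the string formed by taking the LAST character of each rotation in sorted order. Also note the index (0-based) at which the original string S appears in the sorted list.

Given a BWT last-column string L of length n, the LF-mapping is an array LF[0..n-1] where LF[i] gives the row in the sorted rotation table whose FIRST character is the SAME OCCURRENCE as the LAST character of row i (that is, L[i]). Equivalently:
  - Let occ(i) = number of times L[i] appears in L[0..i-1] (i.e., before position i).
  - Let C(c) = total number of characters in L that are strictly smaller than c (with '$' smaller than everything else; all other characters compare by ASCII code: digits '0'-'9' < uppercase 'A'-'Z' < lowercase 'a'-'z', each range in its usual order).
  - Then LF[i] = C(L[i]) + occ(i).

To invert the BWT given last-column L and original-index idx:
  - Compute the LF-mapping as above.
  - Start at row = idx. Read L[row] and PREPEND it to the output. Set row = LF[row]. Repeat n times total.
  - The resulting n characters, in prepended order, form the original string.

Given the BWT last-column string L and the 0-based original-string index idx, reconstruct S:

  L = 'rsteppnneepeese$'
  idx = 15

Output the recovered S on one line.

Answer: tennesseepepper$

Derivation:
LF mapping: 12 13 15 1 9 10 7 8 2 3 11 4 5 14 6 0
Walk LF starting at row 15, prepending L[row]:
  step 1: row=15, L[15]='$', prepend. Next row=LF[15]=0
  step 2: row=0, L[0]='r', prepend. Next row=LF[0]=12
  step 3: row=12, L[12]='e', prepend. Next row=LF[12]=5
  step 4: row=5, L[5]='p', prepend. Next row=LF[5]=10
  step 5: row=10, L[10]='p', prepend. Next row=LF[10]=11
  step 6: row=11, L[11]='e', prepend. Next row=LF[11]=4
  step 7: row=4, L[4]='p', prepend. Next row=LF[4]=9
  step 8: row=9, L[9]='e', prepend. Next row=LF[9]=3
  step 9: row=3, L[3]='e', prepend. Next row=LF[3]=1
  step 10: row=1, L[1]='s', prepend. Next row=LF[1]=13
  step 11: row=13, L[13]='s', prepend. Next row=LF[13]=14
  step 12: row=14, L[14]='e', prepend. Next row=LF[14]=6
  step 13: row=6, L[6]='n', prepend. Next row=LF[6]=7
  step 14: row=7, L[7]='n', prepend. Next row=LF[7]=8
  step 15: row=8, L[8]='e', prepend. Next row=LF[8]=2
  step 16: row=2, L[2]='t', prepend. Next row=LF[2]=15
Reversed output: tennesseepepper$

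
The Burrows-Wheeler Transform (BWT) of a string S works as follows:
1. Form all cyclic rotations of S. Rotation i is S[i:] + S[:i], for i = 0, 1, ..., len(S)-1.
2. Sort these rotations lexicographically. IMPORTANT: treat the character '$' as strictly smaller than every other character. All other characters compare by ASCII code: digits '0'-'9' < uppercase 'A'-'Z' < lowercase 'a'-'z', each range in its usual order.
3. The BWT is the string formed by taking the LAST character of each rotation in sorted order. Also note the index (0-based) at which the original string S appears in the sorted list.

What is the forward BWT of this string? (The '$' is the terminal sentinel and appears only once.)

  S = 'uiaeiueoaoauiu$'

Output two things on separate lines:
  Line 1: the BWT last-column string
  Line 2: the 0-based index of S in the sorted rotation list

All 15 rotations (rotation i = S[i:]+S[:i]):
  rot[0] = uiaeiueoaoauiu$
  rot[1] = iaeiueoaoauiu$u
  rot[2] = aeiueoaoauiu$ui
  rot[3] = eiueoaoauiu$uia
  rot[4] = iueoaoauiu$uiae
  rot[5] = ueoaoauiu$uiaei
  rot[6] = eoaoauiu$uiaeiu
  rot[7] = oaoauiu$uiaeiue
  rot[8] = aoauiu$uiaeiueo
  rot[9] = oauiu$uiaeiueoa
  rot[10] = auiu$uiaeiueoao
  rot[11] = uiu$uiaeiueoaoa
  rot[12] = iu$uiaeiueoaoau
  rot[13] = u$uiaeiueoaoaui
  rot[14] = $uiaeiueoaoauiu
Sorted (with $ < everything):
  sorted[0] = $uiaeiueoaoauiu  (last char: 'u')
  sorted[1] = aeiueoaoauiu$ui  (last char: 'i')
  sorted[2] = aoauiu$uiaeiueo  (last char: 'o')
  sorted[3] = auiu$uiaeiueoao  (last char: 'o')
  sorted[4] = eiueoaoauiu$uia  (last char: 'a')
  sorted[5] = eoaoauiu$uiaeiu  (last char: 'u')
  sorted[6] = iaeiueoaoauiu$u  (last char: 'u')
  sorted[7] = iu$uiaeiueoaoau  (last char: 'u')
  sorted[8] = iueoaoauiu$uiae  (last char: 'e')
  sorted[9] = oaoauiu$uiaeiue  (last char: 'e')
  sorted[10] = oauiu$uiaeiueoa  (last char: 'a')
  sorted[11] = u$uiaeiueoaoaui  (last char: 'i')
  sorted[12] = ueoaoauiu$uiaei  (last char: 'i')
  sorted[13] = uiaeiueoaoauiu$  (last char: '$')
  sorted[14] = uiu$uiaeiueoaoa  (last char: 'a')
Last column: uiooauuueeaii$a
Original string S is at sorted index 13

Answer: uiooauuueeaii$a
13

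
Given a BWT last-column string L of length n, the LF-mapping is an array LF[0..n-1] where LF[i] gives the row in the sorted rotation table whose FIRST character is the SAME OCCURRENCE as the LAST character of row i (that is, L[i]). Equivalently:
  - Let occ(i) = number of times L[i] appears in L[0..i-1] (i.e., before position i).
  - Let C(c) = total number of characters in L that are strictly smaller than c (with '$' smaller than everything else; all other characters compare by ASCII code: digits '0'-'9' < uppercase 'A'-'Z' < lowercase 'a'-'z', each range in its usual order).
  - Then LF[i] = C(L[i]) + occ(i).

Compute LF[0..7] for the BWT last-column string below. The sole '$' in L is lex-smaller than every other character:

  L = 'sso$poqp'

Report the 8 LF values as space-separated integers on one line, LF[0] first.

Answer: 6 7 1 0 3 2 5 4

Derivation:
Char counts: '$':1, 'o':2, 'p':2, 'q':1, 's':2
C (first-col start): C('$')=0, C('o')=1, C('p')=3, C('q')=5, C('s')=6
L[0]='s': occ=0, LF[0]=C('s')+0=6+0=6
L[1]='s': occ=1, LF[1]=C('s')+1=6+1=7
L[2]='o': occ=0, LF[2]=C('o')+0=1+0=1
L[3]='$': occ=0, LF[3]=C('$')+0=0+0=0
L[4]='p': occ=0, LF[4]=C('p')+0=3+0=3
L[5]='o': occ=1, LF[5]=C('o')+1=1+1=2
L[6]='q': occ=0, LF[6]=C('q')+0=5+0=5
L[7]='p': occ=1, LF[7]=C('p')+1=3+1=4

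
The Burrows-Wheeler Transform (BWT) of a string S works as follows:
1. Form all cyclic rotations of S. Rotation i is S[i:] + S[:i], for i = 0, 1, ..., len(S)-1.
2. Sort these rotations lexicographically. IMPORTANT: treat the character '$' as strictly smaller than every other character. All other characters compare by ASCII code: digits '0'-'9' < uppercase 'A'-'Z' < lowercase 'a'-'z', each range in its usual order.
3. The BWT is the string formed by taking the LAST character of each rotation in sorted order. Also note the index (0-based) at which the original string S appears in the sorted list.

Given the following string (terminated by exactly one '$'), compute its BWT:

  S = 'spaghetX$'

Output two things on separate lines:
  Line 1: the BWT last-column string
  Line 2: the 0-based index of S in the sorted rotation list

Answer: Xtphags$e
7

Derivation:
All 9 rotations (rotation i = S[i:]+S[:i]):
  rot[0] = spaghetX$
  rot[1] = paghetX$s
  rot[2] = aghetX$sp
  rot[3] = ghetX$spa
  rot[4] = hetX$spag
  rot[5] = etX$spagh
  rot[6] = tX$spaghe
  rot[7] = X$spaghet
  rot[8] = $spaghetX
Sorted (with $ < everything):
  sorted[0] = $spaghetX  (last char: 'X')
  sorted[1] = X$spaghet  (last char: 't')
  sorted[2] = aghetX$sp  (last char: 'p')
  sorted[3] = etX$spagh  (last char: 'h')
  sorted[4] = ghetX$spa  (last char: 'a')
  sorted[5] = hetX$spag  (last char: 'g')
  sorted[6] = paghetX$s  (last char: 's')
  sorted[7] = spaghetX$  (last char: '$')
  sorted[8] = tX$spaghe  (last char: 'e')
Last column: Xtphags$e
Original string S is at sorted index 7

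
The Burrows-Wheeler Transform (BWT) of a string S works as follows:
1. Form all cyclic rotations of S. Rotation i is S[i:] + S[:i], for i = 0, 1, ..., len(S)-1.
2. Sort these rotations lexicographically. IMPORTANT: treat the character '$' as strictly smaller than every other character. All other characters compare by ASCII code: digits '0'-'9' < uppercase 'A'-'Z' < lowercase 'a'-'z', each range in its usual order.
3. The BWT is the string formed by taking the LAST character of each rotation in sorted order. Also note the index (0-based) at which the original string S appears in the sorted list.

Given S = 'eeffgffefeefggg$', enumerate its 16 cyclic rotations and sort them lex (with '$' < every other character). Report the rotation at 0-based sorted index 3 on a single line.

Answer: efeefggg$eeffgff

Derivation:
All 16 rotations (rotation i = S[i:]+S[:i]):
  rot[0] = eeffgffefeefggg$
  rot[1] = effgffefeefggg$e
  rot[2] = ffgffefeefggg$ee
  rot[3] = fgffefeefggg$eef
  rot[4] = gffefeefggg$eeff
  rot[5] = ffefeefggg$eeffg
  rot[6] = fefeefggg$eeffgf
  rot[7] = efeefggg$eeffgff
  rot[8] = feefggg$eeffgffe
  rot[9] = eefggg$eeffgffef
  rot[10] = efggg$eeffgffefe
  rot[11] = fggg$eeffgffefee
  rot[12] = ggg$eeffgffefeef
  rot[13] = gg$eeffgffefeefg
  rot[14] = g$eeffgffefeefgg
  rot[15] = $eeffgffefeefggg
Sorted (with $ < everything):
  sorted[0] = $eeffgffefeefggg
  sorted[1] = eeffgffefeefggg$
  sorted[2] = eefggg$eeffgffef
  sorted[3] = efeefggg$eeffgff
  sorted[4] = effgffefeefggg$e
  sorted[5] = efggg$eeffgffefe
  sorted[6] = feefggg$eeffgffe
  sorted[7] = fefeefggg$eeffgf
  sorted[8] = ffefeefggg$eeffg
  sorted[9] = ffgffefeefggg$ee
  sorted[10] = fgffefeefggg$eef
  sorted[11] = fggg$eeffgffefee
  sorted[12] = g$eeffgffefeefgg
  sorted[13] = gffefeefggg$eeff
  sorted[14] = gg$eeffgffefeefg
  sorted[15] = ggg$eeffgffefeef
sorted[3] = efeefggg$eeffgff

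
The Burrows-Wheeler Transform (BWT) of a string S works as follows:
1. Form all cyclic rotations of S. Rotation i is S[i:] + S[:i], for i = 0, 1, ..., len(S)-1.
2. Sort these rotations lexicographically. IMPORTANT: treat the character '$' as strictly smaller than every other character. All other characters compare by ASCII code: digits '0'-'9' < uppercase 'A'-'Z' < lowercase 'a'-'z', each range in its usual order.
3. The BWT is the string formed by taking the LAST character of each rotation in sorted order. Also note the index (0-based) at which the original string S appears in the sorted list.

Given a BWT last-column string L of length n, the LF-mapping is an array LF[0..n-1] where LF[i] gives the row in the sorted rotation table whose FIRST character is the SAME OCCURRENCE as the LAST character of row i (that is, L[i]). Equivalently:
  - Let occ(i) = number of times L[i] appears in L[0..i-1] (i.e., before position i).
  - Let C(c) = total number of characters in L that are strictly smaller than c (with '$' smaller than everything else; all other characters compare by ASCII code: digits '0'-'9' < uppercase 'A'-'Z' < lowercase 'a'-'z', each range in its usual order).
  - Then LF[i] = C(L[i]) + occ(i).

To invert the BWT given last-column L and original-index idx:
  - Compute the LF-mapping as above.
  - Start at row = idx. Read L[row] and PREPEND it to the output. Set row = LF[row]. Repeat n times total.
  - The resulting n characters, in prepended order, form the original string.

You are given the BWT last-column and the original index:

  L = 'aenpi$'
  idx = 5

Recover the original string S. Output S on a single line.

Answer: pinea$

Derivation:
LF mapping: 1 2 4 5 3 0
Walk LF starting at row 5, prepending L[row]:
  step 1: row=5, L[5]='$', prepend. Next row=LF[5]=0
  step 2: row=0, L[0]='a', prepend. Next row=LF[0]=1
  step 3: row=1, L[1]='e', prepend. Next row=LF[1]=2
  step 4: row=2, L[2]='n', prepend. Next row=LF[2]=4
  step 5: row=4, L[4]='i', prepend. Next row=LF[4]=3
  step 6: row=3, L[3]='p', prepend. Next row=LF[3]=5
Reversed output: pinea$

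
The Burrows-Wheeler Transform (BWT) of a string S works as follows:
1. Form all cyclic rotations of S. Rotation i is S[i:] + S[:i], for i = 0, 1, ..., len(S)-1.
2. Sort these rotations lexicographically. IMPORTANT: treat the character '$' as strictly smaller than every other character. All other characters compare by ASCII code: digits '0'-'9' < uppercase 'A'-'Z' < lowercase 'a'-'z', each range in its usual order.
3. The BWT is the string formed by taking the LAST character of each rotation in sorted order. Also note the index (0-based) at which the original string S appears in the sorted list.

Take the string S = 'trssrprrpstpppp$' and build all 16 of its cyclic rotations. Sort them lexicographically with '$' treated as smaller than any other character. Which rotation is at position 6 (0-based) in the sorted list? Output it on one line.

Answer: pstpppp$trssrprr

Derivation:
All 16 rotations (rotation i = S[i:]+S[:i]):
  rot[0] = trssrprrpstpppp$
  rot[1] = rssrprrpstpppp$t
  rot[2] = ssrprrpstpppp$tr
  rot[3] = srprrpstpppp$trs
  rot[4] = rprrpstpppp$trss
  rot[5] = prrpstpppp$trssr
  rot[6] = rrpstpppp$trssrp
  rot[7] = rpstpppp$trssrpr
  rot[8] = pstpppp$trssrprr
  rot[9] = stpppp$trssrprrp
  rot[10] = tpppp$trssrprrps
  rot[11] = pppp$trssrprrpst
  rot[12] = ppp$trssrprrpstp
  rot[13] = pp$trssrprrpstpp
  rot[14] = p$trssrprrpstppp
  rot[15] = $trssrprrpstpppp
Sorted (with $ < everything):
  sorted[0] = $trssrprrpstpppp
  sorted[1] = p$trssrprrpstppp
  sorted[2] = pp$trssrprrpstpp
  sorted[3] = ppp$trssrprrpstp
  sorted[4] = pppp$trssrprrpst
  sorted[5] = prrpstpppp$trssr
  sorted[6] = pstpppp$trssrprr
  sorted[7] = rprrpstpppp$trss
  sorted[8] = rpstpppp$trssrpr
  sorted[9] = rrpstpppp$trssrp
  sorted[10] = rssrprrpstpppp$t
  sorted[11] = srprrpstpppp$trs
  sorted[12] = ssrprrpstpppp$tr
  sorted[13] = stpppp$trssrprrp
  sorted[14] = tpppp$trssrprrps
  sorted[15] = trssrprrpstpppp$
sorted[6] = pstpppp$trssrprr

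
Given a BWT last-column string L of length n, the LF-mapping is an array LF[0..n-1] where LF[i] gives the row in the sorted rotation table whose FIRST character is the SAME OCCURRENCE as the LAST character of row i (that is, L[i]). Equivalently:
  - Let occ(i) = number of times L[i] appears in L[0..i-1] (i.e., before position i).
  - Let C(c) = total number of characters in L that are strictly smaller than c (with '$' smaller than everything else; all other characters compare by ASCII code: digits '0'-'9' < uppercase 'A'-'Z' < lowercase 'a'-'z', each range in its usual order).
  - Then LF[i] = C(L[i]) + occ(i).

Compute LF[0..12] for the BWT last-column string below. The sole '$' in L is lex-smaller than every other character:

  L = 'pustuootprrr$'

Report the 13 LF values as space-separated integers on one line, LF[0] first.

Answer: 3 11 8 9 12 1 2 10 4 5 6 7 0

Derivation:
Char counts: '$':1, 'o':2, 'p':2, 'r':3, 's':1, 't':2, 'u':2
C (first-col start): C('$')=0, C('o')=1, C('p')=3, C('r')=5, C('s')=8, C('t')=9, C('u')=11
L[0]='p': occ=0, LF[0]=C('p')+0=3+0=3
L[1]='u': occ=0, LF[1]=C('u')+0=11+0=11
L[2]='s': occ=0, LF[2]=C('s')+0=8+0=8
L[3]='t': occ=0, LF[3]=C('t')+0=9+0=9
L[4]='u': occ=1, LF[4]=C('u')+1=11+1=12
L[5]='o': occ=0, LF[5]=C('o')+0=1+0=1
L[6]='o': occ=1, LF[6]=C('o')+1=1+1=2
L[7]='t': occ=1, LF[7]=C('t')+1=9+1=10
L[8]='p': occ=1, LF[8]=C('p')+1=3+1=4
L[9]='r': occ=0, LF[9]=C('r')+0=5+0=5
L[10]='r': occ=1, LF[10]=C('r')+1=5+1=6
L[11]='r': occ=2, LF[11]=C('r')+2=5+2=7
L[12]='$': occ=0, LF[12]=C('$')+0=0+0=0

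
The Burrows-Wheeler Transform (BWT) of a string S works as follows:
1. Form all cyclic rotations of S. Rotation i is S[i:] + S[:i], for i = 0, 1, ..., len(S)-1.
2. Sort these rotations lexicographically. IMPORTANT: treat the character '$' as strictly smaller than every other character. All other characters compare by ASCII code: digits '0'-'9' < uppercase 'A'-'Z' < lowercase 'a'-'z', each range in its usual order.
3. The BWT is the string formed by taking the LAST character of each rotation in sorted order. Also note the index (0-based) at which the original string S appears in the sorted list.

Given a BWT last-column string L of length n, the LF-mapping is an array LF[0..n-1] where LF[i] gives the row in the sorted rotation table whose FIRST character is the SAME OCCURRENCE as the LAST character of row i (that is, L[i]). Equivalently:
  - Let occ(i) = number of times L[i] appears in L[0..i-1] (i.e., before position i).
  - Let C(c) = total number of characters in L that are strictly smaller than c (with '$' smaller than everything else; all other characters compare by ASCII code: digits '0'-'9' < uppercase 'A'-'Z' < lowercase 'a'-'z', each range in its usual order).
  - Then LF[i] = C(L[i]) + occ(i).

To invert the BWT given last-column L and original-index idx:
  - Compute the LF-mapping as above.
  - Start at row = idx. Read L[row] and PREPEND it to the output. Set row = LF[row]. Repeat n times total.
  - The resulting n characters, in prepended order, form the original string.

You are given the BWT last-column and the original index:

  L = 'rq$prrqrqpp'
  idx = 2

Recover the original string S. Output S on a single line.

LF mapping: 7 4 0 1 8 9 5 10 6 2 3
Walk LF starting at row 2, prepending L[row]:
  step 1: row=2, L[2]='$', prepend. Next row=LF[2]=0
  step 2: row=0, L[0]='r', prepend. Next row=LF[0]=7
  step 3: row=7, L[7]='r', prepend. Next row=LF[7]=10
  step 4: row=10, L[10]='p', prepend. Next row=LF[10]=3
  step 5: row=3, L[3]='p', prepend. Next row=LF[3]=1
  step 6: row=1, L[1]='q', prepend. Next row=LF[1]=4
  step 7: row=4, L[4]='r', prepend. Next row=LF[4]=8
  step 8: row=8, L[8]='q', prepend. Next row=LF[8]=6
  step 9: row=6, L[6]='q', prepend. Next row=LF[6]=5
  step 10: row=5, L[5]='r', prepend. Next row=LF[5]=9
  step 11: row=9, L[9]='p', prepend. Next row=LF[9]=2
Reversed output: prqqrqpprr$

Answer: prqqrqpprr$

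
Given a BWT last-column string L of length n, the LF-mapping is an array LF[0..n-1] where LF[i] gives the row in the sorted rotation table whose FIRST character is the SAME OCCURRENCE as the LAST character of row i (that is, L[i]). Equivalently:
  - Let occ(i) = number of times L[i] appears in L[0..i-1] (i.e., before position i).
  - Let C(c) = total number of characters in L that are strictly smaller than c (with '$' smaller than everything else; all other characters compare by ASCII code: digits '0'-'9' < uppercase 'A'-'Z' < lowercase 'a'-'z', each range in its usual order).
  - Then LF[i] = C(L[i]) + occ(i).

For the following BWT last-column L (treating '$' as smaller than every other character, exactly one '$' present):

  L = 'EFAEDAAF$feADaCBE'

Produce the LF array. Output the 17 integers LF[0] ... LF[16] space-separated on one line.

Char counts: '$':1, 'A':4, 'B':1, 'C':1, 'D':2, 'E':3, 'F':2, 'a':1, 'e':1, 'f':1
C (first-col start): C('$')=0, C('A')=1, C('B')=5, C('C')=6, C('D')=7, C('E')=9, C('F')=12, C('a')=14, C('e')=15, C('f')=16
L[0]='E': occ=0, LF[0]=C('E')+0=9+0=9
L[1]='F': occ=0, LF[1]=C('F')+0=12+0=12
L[2]='A': occ=0, LF[2]=C('A')+0=1+0=1
L[3]='E': occ=1, LF[3]=C('E')+1=9+1=10
L[4]='D': occ=0, LF[4]=C('D')+0=7+0=7
L[5]='A': occ=1, LF[5]=C('A')+1=1+1=2
L[6]='A': occ=2, LF[6]=C('A')+2=1+2=3
L[7]='F': occ=1, LF[7]=C('F')+1=12+1=13
L[8]='$': occ=0, LF[8]=C('$')+0=0+0=0
L[9]='f': occ=0, LF[9]=C('f')+0=16+0=16
L[10]='e': occ=0, LF[10]=C('e')+0=15+0=15
L[11]='A': occ=3, LF[11]=C('A')+3=1+3=4
L[12]='D': occ=1, LF[12]=C('D')+1=7+1=8
L[13]='a': occ=0, LF[13]=C('a')+0=14+0=14
L[14]='C': occ=0, LF[14]=C('C')+0=6+0=6
L[15]='B': occ=0, LF[15]=C('B')+0=5+0=5
L[16]='E': occ=2, LF[16]=C('E')+2=9+2=11

Answer: 9 12 1 10 7 2 3 13 0 16 15 4 8 14 6 5 11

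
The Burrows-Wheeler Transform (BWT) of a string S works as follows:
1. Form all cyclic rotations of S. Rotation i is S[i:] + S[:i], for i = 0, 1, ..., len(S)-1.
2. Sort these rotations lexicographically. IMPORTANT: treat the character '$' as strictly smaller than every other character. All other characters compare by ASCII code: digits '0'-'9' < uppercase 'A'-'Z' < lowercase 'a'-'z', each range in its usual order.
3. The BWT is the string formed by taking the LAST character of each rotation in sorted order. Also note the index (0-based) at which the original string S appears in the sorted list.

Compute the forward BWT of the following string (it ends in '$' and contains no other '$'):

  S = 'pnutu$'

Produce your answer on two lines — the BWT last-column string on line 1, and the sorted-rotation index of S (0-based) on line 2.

Answer: up$utn
2

Derivation:
All 6 rotations (rotation i = S[i:]+S[:i]):
  rot[0] = pnutu$
  rot[1] = nutu$p
  rot[2] = utu$pn
  rot[3] = tu$pnu
  rot[4] = u$pnut
  rot[5] = $pnutu
Sorted (with $ < everything):
  sorted[0] = $pnutu  (last char: 'u')
  sorted[1] = nutu$p  (last char: 'p')
  sorted[2] = pnutu$  (last char: '$')
  sorted[3] = tu$pnu  (last char: 'u')
  sorted[4] = u$pnut  (last char: 't')
  sorted[5] = utu$pn  (last char: 'n')
Last column: up$utn
Original string S is at sorted index 2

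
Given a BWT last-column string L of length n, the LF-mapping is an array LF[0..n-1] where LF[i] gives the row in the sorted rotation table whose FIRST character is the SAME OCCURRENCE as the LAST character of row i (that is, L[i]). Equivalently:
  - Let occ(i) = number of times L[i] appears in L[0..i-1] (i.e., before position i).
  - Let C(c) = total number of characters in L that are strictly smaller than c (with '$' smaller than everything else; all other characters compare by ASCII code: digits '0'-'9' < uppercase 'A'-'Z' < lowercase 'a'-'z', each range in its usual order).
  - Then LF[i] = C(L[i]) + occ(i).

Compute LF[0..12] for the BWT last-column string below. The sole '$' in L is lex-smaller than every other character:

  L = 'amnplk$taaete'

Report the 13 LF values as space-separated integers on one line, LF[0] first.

Answer: 1 8 9 10 7 6 0 11 2 3 4 12 5

Derivation:
Char counts: '$':1, 'a':3, 'e':2, 'k':1, 'l':1, 'm':1, 'n':1, 'p':1, 't':2
C (first-col start): C('$')=0, C('a')=1, C('e')=4, C('k')=6, C('l')=7, C('m')=8, C('n')=9, C('p')=10, C('t')=11
L[0]='a': occ=0, LF[0]=C('a')+0=1+0=1
L[1]='m': occ=0, LF[1]=C('m')+0=8+0=8
L[2]='n': occ=0, LF[2]=C('n')+0=9+0=9
L[3]='p': occ=0, LF[3]=C('p')+0=10+0=10
L[4]='l': occ=0, LF[4]=C('l')+0=7+0=7
L[5]='k': occ=0, LF[5]=C('k')+0=6+0=6
L[6]='$': occ=0, LF[6]=C('$')+0=0+0=0
L[7]='t': occ=0, LF[7]=C('t')+0=11+0=11
L[8]='a': occ=1, LF[8]=C('a')+1=1+1=2
L[9]='a': occ=2, LF[9]=C('a')+2=1+2=3
L[10]='e': occ=0, LF[10]=C('e')+0=4+0=4
L[11]='t': occ=1, LF[11]=C('t')+1=11+1=12
L[12]='e': occ=1, LF[12]=C('e')+1=4+1=5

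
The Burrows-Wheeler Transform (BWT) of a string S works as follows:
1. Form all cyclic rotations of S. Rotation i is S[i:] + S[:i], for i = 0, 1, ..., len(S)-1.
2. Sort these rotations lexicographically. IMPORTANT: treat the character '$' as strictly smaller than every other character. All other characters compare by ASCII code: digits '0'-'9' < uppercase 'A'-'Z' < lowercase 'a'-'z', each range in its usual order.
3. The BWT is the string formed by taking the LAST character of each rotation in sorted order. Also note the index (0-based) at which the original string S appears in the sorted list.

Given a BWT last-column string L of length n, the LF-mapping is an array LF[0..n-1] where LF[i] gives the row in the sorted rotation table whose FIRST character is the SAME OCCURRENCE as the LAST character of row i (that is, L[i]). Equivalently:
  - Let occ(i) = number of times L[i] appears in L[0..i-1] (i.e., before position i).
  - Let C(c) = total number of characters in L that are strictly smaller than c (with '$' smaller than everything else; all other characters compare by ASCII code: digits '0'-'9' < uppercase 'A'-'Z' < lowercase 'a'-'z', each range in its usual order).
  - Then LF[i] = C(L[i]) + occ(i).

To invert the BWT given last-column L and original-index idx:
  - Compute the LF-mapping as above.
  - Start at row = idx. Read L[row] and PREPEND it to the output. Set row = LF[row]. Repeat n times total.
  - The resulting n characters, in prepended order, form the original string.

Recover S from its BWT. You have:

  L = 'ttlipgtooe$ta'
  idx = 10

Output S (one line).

Answer: tattoopiglet$

Derivation:
LF mapping: 9 10 5 4 8 3 11 6 7 2 0 12 1
Walk LF starting at row 10, prepending L[row]:
  step 1: row=10, L[10]='$', prepend. Next row=LF[10]=0
  step 2: row=0, L[0]='t', prepend. Next row=LF[0]=9
  step 3: row=9, L[9]='e', prepend. Next row=LF[9]=2
  step 4: row=2, L[2]='l', prepend. Next row=LF[2]=5
  step 5: row=5, L[5]='g', prepend. Next row=LF[5]=3
  step 6: row=3, L[3]='i', prepend. Next row=LF[3]=4
  step 7: row=4, L[4]='p', prepend. Next row=LF[4]=8
  step 8: row=8, L[8]='o', prepend. Next row=LF[8]=7
  step 9: row=7, L[7]='o', prepend. Next row=LF[7]=6
  step 10: row=6, L[6]='t', prepend. Next row=LF[6]=11
  step 11: row=11, L[11]='t', prepend. Next row=LF[11]=12
  step 12: row=12, L[12]='a', prepend. Next row=LF[12]=1
  step 13: row=1, L[1]='t', prepend. Next row=LF[1]=10
Reversed output: tattoopiglet$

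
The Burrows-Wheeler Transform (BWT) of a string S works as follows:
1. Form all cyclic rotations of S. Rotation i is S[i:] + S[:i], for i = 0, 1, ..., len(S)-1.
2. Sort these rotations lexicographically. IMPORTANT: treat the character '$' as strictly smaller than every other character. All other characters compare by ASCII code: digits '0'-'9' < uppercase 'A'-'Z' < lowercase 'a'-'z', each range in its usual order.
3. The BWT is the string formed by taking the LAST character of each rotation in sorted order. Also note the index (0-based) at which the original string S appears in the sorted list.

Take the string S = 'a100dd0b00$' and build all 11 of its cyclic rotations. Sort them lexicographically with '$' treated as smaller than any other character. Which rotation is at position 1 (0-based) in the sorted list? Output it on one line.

All 11 rotations (rotation i = S[i:]+S[:i]):
  rot[0] = a100dd0b00$
  rot[1] = 100dd0b00$a
  rot[2] = 00dd0b00$a1
  rot[3] = 0dd0b00$a10
  rot[4] = dd0b00$a100
  rot[5] = d0b00$a100d
  rot[6] = 0b00$a100dd
  rot[7] = b00$a100dd0
  rot[8] = 00$a100dd0b
  rot[9] = 0$a100dd0b0
  rot[10] = $a100dd0b00
Sorted (with $ < everything):
  sorted[0] = $a100dd0b00
  sorted[1] = 0$a100dd0b0
  sorted[2] = 00$a100dd0b
  sorted[3] = 00dd0b00$a1
  sorted[4] = 0b00$a100dd
  sorted[5] = 0dd0b00$a10
  sorted[6] = 100dd0b00$a
  sorted[7] = a100dd0b00$
  sorted[8] = b00$a100dd0
  sorted[9] = d0b00$a100d
  sorted[10] = dd0b00$a100
sorted[1] = 0$a100dd0b0

Answer: 0$a100dd0b0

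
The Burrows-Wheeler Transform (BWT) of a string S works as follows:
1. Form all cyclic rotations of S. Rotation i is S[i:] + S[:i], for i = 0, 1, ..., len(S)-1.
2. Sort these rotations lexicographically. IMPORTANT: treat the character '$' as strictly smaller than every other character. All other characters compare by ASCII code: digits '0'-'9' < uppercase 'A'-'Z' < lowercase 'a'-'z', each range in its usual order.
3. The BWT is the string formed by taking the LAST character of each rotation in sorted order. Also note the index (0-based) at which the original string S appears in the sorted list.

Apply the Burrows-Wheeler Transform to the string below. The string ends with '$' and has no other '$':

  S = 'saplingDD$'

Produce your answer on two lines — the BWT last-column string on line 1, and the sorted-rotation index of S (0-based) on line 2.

Answer: DDgsnlpia$
9

Derivation:
All 10 rotations (rotation i = S[i:]+S[:i]):
  rot[0] = saplingDD$
  rot[1] = aplingDD$s
  rot[2] = plingDD$sa
  rot[3] = lingDD$sap
  rot[4] = ingDD$sapl
  rot[5] = ngDD$sapli
  rot[6] = gDD$saplin
  rot[7] = DD$sapling
  rot[8] = D$saplingD
  rot[9] = $saplingDD
Sorted (with $ < everything):
  sorted[0] = $saplingDD  (last char: 'D')
  sorted[1] = D$saplingD  (last char: 'D')
  sorted[2] = DD$sapling  (last char: 'g')
  sorted[3] = aplingDD$s  (last char: 's')
  sorted[4] = gDD$saplin  (last char: 'n')
  sorted[5] = ingDD$sapl  (last char: 'l')
  sorted[6] = lingDD$sap  (last char: 'p')
  sorted[7] = ngDD$sapli  (last char: 'i')
  sorted[8] = plingDD$sa  (last char: 'a')
  sorted[9] = saplingDD$  (last char: '$')
Last column: DDgsnlpia$
Original string S is at sorted index 9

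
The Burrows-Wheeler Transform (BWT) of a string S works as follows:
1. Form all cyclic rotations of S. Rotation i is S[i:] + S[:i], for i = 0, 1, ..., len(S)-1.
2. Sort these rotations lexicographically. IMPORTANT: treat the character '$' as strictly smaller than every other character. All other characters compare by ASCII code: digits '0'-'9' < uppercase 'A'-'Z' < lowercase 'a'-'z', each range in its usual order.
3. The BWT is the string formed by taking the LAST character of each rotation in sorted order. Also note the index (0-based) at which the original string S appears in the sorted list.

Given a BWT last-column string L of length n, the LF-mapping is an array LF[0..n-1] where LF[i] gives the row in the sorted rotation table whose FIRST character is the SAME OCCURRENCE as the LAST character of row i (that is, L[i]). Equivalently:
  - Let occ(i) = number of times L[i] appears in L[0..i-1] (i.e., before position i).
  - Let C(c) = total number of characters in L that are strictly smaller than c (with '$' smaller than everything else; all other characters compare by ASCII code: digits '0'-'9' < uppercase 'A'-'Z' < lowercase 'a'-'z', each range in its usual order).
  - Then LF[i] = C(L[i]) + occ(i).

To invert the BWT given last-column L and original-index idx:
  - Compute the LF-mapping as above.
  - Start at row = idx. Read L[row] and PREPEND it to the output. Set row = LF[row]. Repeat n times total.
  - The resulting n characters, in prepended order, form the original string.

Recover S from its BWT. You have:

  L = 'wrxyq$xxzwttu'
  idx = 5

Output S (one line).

LF mapping: 6 2 8 11 1 0 9 10 12 7 3 4 5
Walk LF starting at row 5, prepending L[row]:
  step 1: row=5, L[5]='$', prepend. Next row=LF[5]=0
  step 2: row=0, L[0]='w', prepend. Next row=LF[0]=6
  step 3: row=6, L[6]='x', prepend. Next row=LF[6]=9
  step 4: row=9, L[9]='w', prepend. Next row=LF[9]=7
  step 5: row=7, L[7]='x', prepend. Next row=LF[7]=10
  step 6: row=10, L[10]='t', prepend. Next row=LF[10]=3
  step 7: row=3, L[3]='y', prepend. Next row=LF[3]=11
  step 8: row=11, L[11]='t', prepend. Next row=LF[11]=4
  step 9: row=4, L[4]='q', prepend. Next row=LF[4]=1
  step 10: row=1, L[1]='r', prepend. Next row=LF[1]=2
  step 11: row=2, L[2]='x', prepend. Next row=LF[2]=8
  step 12: row=8, L[8]='z', prepend. Next row=LF[8]=12
  step 13: row=12, L[12]='u', prepend. Next row=LF[12]=5
Reversed output: uzxrqtytxwxw$

Answer: uzxrqtytxwxw$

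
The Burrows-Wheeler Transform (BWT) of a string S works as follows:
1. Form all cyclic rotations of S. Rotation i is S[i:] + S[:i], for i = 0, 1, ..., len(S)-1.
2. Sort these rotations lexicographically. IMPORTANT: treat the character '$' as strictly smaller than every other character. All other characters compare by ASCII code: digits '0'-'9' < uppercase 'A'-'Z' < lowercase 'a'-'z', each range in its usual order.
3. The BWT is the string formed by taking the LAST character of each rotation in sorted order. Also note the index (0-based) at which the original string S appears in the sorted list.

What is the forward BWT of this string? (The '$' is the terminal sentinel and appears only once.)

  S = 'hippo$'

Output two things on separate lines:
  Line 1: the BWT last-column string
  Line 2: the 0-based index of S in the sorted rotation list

Answer: o$hppi
1

Derivation:
All 6 rotations (rotation i = S[i:]+S[:i]):
  rot[0] = hippo$
  rot[1] = ippo$h
  rot[2] = ppo$hi
  rot[3] = po$hip
  rot[4] = o$hipp
  rot[5] = $hippo
Sorted (with $ < everything):
  sorted[0] = $hippo  (last char: 'o')
  sorted[1] = hippo$  (last char: '$')
  sorted[2] = ippo$h  (last char: 'h')
  sorted[3] = o$hipp  (last char: 'p')
  sorted[4] = po$hip  (last char: 'p')
  sorted[5] = ppo$hi  (last char: 'i')
Last column: o$hppi
Original string S is at sorted index 1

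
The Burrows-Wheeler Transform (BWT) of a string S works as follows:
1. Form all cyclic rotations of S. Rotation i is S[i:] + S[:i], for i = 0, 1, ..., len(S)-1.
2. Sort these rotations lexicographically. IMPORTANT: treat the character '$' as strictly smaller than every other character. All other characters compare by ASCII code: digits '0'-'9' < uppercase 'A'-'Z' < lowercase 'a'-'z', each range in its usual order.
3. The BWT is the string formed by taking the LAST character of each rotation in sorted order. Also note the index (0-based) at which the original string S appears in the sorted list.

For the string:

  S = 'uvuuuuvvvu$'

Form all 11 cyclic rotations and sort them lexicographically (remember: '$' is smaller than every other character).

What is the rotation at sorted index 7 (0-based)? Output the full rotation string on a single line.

All 11 rotations (rotation i = S[i:]+S[:i]):
  rot[0] = uvuuuuvvvu$
  rot[1] = vuuuuvvvu$u
  rot[2] = uuuuvvvu$uv
  rot[3] = uuuvvvu$uvu
  rot[4] = uuvvvu$uvuu
  rot[5] = uvvvu$uvuuu
  rot[6] = vvvu$uvuuuu
  rot[7] = vvu$uvuuuuv
  rot[8] = vu$uvuuuuvv
  rot[9] = u$uvuuuuvvv
  rot[10] = $uvuuuuvvvu
Sorted (with $ < everything):
  sorted[0] = $uvuuuuvvvu
  sorted[1] = u$uvuuuuvvv
  sorted[2] = uuuuvvvu$uv
  sorted[3] = uuuvvvu$uvu
  sorted[4] = uuvvvu$uvuu
  sorted[5] = uvuuuuvvvu$
  sorted[6] = uvvvu$uvuuu
  sorted[7] = vu$uvuuuuvv
  sorted[8] = vuuuuvvvu$u
  sorted[9] = vvu$uvuuuuv
  sorted[10] = vvvu$uvuuuu
sorted[7] = vu$uvuuuuvv

Answer: vu$uvuuuuvv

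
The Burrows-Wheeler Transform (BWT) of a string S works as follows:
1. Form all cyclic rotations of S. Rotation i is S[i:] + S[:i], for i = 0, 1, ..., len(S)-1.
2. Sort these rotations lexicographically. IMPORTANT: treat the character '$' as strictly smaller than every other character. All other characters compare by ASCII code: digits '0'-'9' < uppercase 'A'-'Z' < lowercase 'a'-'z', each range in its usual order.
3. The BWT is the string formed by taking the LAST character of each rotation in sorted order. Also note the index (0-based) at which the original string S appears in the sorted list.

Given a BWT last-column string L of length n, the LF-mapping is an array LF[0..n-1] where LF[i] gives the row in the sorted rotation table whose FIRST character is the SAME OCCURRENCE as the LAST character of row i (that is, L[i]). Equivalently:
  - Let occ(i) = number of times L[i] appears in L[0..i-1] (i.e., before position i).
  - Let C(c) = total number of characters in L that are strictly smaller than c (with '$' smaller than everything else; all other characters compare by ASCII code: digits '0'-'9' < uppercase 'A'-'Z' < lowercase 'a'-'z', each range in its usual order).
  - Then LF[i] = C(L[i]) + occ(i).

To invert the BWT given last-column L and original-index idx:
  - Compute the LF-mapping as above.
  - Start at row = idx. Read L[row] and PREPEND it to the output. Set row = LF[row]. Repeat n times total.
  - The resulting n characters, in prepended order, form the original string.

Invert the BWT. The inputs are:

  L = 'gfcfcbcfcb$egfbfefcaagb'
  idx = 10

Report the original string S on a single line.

LF mapping: 20 14 7 15 8 3 9 16 10 4 0 12 21 17 5 18 13 19 11 1 2 22 6
Walk LF starting at row 10, prepending L[row]:
  step 1: row=10, L[10]='$', prepend. Next row=LF[10]=0
  step 2: row=0, L[0]='g', prepend. Next row=LF[0]=20
  step 3: row=20, L[20]='a', prepend. Next row=LF[20]=2
  step 4: row=2, L[2]='c', prepend. Next row=LF[2]=7
  step 5: row=7, L[7]='f', prepend. Next row=LF[7]=16
  step 6: row=16, L[16]='e', prepend. Next row=LF[16]=13
  step 7: row=13, L[13]='f', prepend. Next row=LF[13]=17
  step 8: row=17, L[17]='f', prepend. Next row=LF[17]=19
  step 9: row=19, L[19]='a', prepend. Next row=LF[19]=1
  step 10: row=1, L[1]='f', prepend. Next row=LF[1]=14
  step 11: row=14, L[14]='b', prepend. Next row=LF[14]=5
  step 12: row=5, L[5]='b', prepend. Next row=LF[5]=3
  step 13: row=3, L[3]='f', prepend. Next row=LF[3]=15
  step 14: row=15, L[15]='f', prepend. Next row=LF[15]=18
  step 15: row=18, L[18]='c', prepend. Next row=LF[18]=11
  step 16: row=11, L[11]='e', prepend. Next row=LF[11]=12
  step 17: row=12, L[12]='g', prepend. Next row=LF[12]=21
  step 18: row=21, L[21]='g', prepend. Next row=LF[21]=22
  step 19: row=22, L[22]='b', prepend. Next row=LF[22]=6
  step 20: row=6, L[6]='c', prepend. Next row=LF[6]=9
  step 21: row=9, L[9]='b', prepend. Next row=LF[9]=4
  step 22: row=4, L[4]='c', prepend. Next row=LF[4]=8
  step 23: row=8, L[8]='c', prepend. Next row=LF[8]=10
Reversed output: ccbcbggecffbbfaffefcag$

Answer: ccbcbggecffbbfaffefcag$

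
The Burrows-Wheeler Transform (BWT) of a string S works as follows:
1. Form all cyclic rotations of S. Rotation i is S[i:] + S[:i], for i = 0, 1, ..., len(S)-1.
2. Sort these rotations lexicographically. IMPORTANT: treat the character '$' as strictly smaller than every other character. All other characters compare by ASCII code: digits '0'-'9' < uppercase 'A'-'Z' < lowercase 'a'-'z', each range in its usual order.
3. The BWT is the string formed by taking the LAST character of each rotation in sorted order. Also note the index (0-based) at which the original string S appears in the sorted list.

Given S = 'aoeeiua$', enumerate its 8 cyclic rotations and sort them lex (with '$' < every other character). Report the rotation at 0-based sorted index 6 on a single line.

All 8 rotations (rotation i = S[i:]+S[:i]):
  rot[0] = aoeeiua$
  rot[1] = oeeiua$a
  rot[2] = eeiua$ao
  rot[3] = eiua$aoe
  rot[4] = iua$aoee
  rot[5] = ua$aoeei
  rot[6] = a$aoeeiu
  rot[7] = $aoeeiua
Sorted (with $ < everything):
  sorted[0] = $aoeeiua
  sorted[1] = a$aoeeiu
  sorted[2] = aoeeiua$
  sorted[3] = eeiua$ao
  sorted[4] = eiua$aoe
  sorted[5] = iua$aoee
  sorted[6] = oeeiua$a
  sorted[7] = ua$aoeei
sorted[6] = oeeiua$a

Answer: oeeiua$a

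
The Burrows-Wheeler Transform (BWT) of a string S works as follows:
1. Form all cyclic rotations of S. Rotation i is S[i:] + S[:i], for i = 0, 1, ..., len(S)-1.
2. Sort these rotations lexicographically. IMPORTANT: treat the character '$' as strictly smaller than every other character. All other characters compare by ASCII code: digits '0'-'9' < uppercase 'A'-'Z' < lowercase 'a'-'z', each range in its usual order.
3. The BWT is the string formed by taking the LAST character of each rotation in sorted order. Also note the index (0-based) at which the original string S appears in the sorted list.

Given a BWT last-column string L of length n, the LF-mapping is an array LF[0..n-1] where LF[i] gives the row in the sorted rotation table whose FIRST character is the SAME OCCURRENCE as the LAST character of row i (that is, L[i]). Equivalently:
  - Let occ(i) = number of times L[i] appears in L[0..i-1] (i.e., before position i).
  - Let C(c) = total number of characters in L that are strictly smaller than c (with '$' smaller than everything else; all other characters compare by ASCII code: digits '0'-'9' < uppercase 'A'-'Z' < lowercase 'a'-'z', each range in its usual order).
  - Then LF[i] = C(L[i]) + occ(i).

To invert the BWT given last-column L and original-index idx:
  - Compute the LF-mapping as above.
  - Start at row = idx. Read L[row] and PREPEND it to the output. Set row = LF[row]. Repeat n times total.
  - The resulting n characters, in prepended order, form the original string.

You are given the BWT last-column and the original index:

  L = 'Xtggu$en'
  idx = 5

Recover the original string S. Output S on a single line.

Answer: nuggetX$

Derivation:
LF mapping: 1 6 3 4 7 0 2 5
Walk LF starting at row 5, prepending L[row]:
  step 1: row=5, L[5]='$', prepend. Next row=LF[5]=0
  step 2: row=0, L[0]='X', prepend. Next row=LF[0]=1
  step 3: row=1, L[1]='t', prepend. Next row=LF[1]=6
  step 4: row=6, L[6]='e', prepend. Next row=LF[6]=2
  step 5: row=2, L[2]='g', prepend. Next row=LF[2]=3
  step 6: row=3, L[3]='g', prepend. Next row=LF[3]=4
  step 7: row=4, L[4]='u', prepend. Next row=LF[4]=7
  step 8: row=7, L[7]='n', prepend. Next row=LF[7]=5
Reversed output: nuggetX$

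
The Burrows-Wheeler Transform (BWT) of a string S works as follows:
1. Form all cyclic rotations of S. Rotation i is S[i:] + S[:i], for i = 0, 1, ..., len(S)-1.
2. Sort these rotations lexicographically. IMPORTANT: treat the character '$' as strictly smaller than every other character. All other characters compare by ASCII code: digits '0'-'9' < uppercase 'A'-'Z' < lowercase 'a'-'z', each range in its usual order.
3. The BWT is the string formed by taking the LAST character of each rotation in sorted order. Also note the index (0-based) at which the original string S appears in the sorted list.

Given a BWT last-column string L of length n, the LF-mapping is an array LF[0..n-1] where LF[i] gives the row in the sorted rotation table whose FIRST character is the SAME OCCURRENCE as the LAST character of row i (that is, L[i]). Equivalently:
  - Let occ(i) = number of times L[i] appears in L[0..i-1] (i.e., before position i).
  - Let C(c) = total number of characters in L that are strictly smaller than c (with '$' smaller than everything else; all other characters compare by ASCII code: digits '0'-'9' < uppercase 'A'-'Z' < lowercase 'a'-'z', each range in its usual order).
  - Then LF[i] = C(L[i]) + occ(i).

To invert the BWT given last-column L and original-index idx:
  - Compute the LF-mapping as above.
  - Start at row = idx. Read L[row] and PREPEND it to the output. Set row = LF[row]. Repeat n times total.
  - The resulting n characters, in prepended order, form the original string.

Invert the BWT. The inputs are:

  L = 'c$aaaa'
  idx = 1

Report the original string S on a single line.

Answer: aaaac$

Derivation:
LF mapping: 5 0 1 2 3 4
Walk LF starting at row 1, prepending L[row]:
  step 1: row=1, L[1]='$', prepend. Next row=LF[1]=0
  step 2: row=0, L[0]='c', prepend. Next row=LF[0]=5
  step 3: row=5, L[5]='a', prepend. Next row=LF[5]=4
  step 4: row=4, L[4]='a', prepend. Next row=LF[4]=3
  step 5: row=3, L[3]='a', prepend. Next row=LF[3]=2
  step 6: row=2, L[2]='a', prepend. Next row=LF[2]=1
Reversed output: aaaac$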